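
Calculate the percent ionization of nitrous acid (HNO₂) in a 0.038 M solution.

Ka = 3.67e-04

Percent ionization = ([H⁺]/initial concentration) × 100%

Using Ka equilibrium: x² + Ka×x - Ka×C = 0. Solving: [H⁺] = 3.5554e-03. Percent = (3.5554e-03/0.038) × 100

Percent ionization = 9.36%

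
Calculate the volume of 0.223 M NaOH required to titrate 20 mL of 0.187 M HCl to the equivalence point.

At equivalence: moles acid = moles base. moles HCl = 0.187 × 20/1000 = 0.00374 mol. V_base = moles / 0.223 × 1000 = 16.8 mL.

V_{base} = 16.8 mL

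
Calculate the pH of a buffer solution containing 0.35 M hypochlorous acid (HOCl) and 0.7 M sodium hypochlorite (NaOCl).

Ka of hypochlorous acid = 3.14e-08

pKa = -log(3.14e-08) = 7.50. pH = pKa + log([A⁻]/[HA]) = 7.50 + log(0.7/0.35)

pH = 7.80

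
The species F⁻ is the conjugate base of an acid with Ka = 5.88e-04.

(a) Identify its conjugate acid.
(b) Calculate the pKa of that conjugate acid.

(a) The conjugate acid is formed by adding one H⁺ to F⁻, giving HF. (b) pKa = -log(Ka) = -log(5.88e-04) = 3.23.

Conjugate acid: HF; pK_a = 3.23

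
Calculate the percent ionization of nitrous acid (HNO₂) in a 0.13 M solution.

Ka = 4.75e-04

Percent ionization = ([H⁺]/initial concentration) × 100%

Using Ka equilibrium: x² + Ka×x - Ka×C = 0. Solving: [H⁺] = 7.6242e-03. Percent = (7.6242e-03/0.13) × 100

Percent ionization = 5.86%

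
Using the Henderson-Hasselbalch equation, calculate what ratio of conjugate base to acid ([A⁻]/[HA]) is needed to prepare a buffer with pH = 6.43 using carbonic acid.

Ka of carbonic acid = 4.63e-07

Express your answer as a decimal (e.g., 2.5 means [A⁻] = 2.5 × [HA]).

pKa = -log(4.63e-07) = 6.3344. pH = pKa + log([A⁻]/[HA]), so log([A⁻]/[HA]) = pH − pKa = 6.43 − 6.3344 = 0.0956. [A⁻]/[HA] = 10^(0.0956) = 1.25

[A⁻]/[HA] = 1.25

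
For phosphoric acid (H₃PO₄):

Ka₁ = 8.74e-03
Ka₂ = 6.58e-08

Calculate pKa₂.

pKa₂ = -log(Ka₂) = -log(6.58e-08) = 7.18.

pK_{a2} = 7.18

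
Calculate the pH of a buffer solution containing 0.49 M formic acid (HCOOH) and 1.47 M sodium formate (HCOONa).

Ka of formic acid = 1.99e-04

pKa = -log(1.99e-04) = 3.70. pH = pKa + log([A⁻]/[HA]) = 3.70 + log(1.47/0.49)

pH = 4.18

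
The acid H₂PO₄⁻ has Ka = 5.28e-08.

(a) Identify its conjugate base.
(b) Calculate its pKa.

(a) The conjugate base is formed by removing one H⁺ from H₂PO₄⁻, giving HPO₄²⁻. (b) pKa = -log(Ka) = -log(5.28e-08) = 7.28.

Conjugate base: HPO₄²⁻; pK_a = 7.28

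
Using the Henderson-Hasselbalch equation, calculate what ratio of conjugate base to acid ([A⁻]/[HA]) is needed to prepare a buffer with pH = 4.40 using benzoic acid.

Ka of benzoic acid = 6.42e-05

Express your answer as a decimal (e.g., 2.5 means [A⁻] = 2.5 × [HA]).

pKa = -log(6.42e-05) = 4.1925. pH = pKa + log([A⁻]/[HA]), so log([A⁻]/[HA]) = pH − pKa = 4.40 − 4.1925 = 0.2075. [A⁻]/[HA] = 10^(0.2075) = 1.61

[A⁻]/[HA] = 1.61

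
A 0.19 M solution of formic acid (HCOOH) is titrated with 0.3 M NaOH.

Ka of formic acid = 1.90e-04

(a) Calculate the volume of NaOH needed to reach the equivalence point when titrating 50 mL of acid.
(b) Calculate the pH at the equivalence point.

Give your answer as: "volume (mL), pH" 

moles acid = 0.19 × 50/1000 = 0.0095 mol; V_base = moles/0.3 × 1000 = 31.7 mL. At equivalence only the conjugate base is present: [A⁻] = 0.0095/0.082 = 1.1633e-01 M. Kb = Kw/Ka = 5.26e-11; [OH⁻] = √(Kb × [A⁻]) = 2.4744e-06; pOH = 5.61; pH = 14 - pOH = 8.39.

V = 31.7 mL, pH = 8.39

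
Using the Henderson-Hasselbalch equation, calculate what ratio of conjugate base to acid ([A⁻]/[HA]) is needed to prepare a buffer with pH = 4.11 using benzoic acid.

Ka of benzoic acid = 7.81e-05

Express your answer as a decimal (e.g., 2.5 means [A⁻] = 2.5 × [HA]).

pKa = -log(7.81e-05) = 4.1073. pH = pKa + log([A⁻]/[HA]), so log([A⁻]/[HA]) = pH − pKa = 4.11 − 4.1073 = 0.0027. [A⁻]/[HA] = 10^(0.0027) = 1.01

[A⁻]/[HA] = 1.01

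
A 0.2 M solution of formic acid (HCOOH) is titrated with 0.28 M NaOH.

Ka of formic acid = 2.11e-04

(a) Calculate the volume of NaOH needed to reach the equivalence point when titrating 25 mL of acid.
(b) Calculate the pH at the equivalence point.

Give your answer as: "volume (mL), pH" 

moles acid = 0.2 × 25/1000 = 0.005 mol; V_base = moles/0.28 × 1000 = 17.9 mL. At equivalence only the conjugate base is present: [A⁻] = 0.005/0.043 = 1.1667e-01 M. Kb = Kw/Ka = 4.74e-11; [OH⁻] = √(Kb × [A⁻]) = 2.3514e-06; pOH = 5.63; pH = 14 - pOH = 8.37.

V = 17.9 mL, pH = 8.37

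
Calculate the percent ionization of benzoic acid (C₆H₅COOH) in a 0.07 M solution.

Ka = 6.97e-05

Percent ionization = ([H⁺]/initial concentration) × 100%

Using Ka equilibrium: x² + Ka×x - Ka×C = 0. Solving: [H⁺] = 2.1743e-03. Percent = (2.1743e-03/0.07) × 100

Percent ionization = 3.11%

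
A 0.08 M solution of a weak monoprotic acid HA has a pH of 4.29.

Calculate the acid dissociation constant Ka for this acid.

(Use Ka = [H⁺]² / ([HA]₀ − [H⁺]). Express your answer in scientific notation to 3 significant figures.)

[H⁺] = 10^(−pH) = 10^(−4.29) = 5.129e-05 M. For HA ⇌ H⁺ + A⁻, Ka = [H⁺][A⁻]/[HA] = [H⁺]² / ([HA]₀ − [H⁺]) = (5.129e-05)² / (0.08 − 5.129e-05) = 3.29e-08.

K_a = 3.29e-08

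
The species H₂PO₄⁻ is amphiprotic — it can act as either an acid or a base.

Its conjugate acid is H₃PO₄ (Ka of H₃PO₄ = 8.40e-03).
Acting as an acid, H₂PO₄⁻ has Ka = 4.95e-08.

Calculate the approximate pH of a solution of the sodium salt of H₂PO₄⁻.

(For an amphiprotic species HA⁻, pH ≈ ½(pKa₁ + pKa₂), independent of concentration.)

pKa₁ = -log(8.40e-03) = 2.08; pKa₂ = -log(4.95e-08) = 7.31. For an amphiprotic species, pH ≈ ½(pKa₁ + pKa₂) = ½(2.08 + 7.31) = 4.69.

pH = 4.69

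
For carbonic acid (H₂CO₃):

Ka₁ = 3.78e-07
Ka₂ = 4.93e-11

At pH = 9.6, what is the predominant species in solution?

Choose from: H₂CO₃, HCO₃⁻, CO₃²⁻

pKa₁ = 6.42, pKa₂ = 10.31. For a polyprotic acid the predominant species crosses at each pKa: below pKa_n the protonated form dominates, above it the deprotonated form does. At pH = 9.6, the predominant species is HCO₃⁻.

HCO₃⁻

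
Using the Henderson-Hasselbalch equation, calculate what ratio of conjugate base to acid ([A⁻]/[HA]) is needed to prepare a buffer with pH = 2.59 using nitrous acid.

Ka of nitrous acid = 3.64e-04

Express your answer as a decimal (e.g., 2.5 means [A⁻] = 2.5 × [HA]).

pKa = -log(3.64e-04) = 3.4389. pH = pKa + log([A⁻]/[HA]), so log([A⁻]/[HA]) = pH − pKa = 2.59 − 3.4389 = -0.8489. [A⁻]/[HA] = 10^(-0.8489) = 0.142

[A⁻]/[HA] = 0.142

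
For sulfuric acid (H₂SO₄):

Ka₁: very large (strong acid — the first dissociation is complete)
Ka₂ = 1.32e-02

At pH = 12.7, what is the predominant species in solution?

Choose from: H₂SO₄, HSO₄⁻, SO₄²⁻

The first dissociation is complete, so H₂SO₄ itself is never the predominant species in water; pKa₂ = -log(1.32e-02) = 1.88. For a polyprotic acid the predominant species crosses at each pKa: below pKa_n the protonated form dominates, above it the deprotonated form does. At pH = 12.7, the predominant species is SO₄²⁻.

SO₄²⁻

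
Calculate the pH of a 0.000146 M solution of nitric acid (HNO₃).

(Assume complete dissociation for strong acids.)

[H⁺] = 0.000146 M for strong acid. pH = -log[H⁺] = -log(0.000146)

pH = 3.84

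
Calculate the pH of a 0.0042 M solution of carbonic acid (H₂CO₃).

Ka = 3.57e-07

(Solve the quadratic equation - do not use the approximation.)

x² + Ka×x - Ka×C = 0. Using quadratic formula: [H⁺] = 3.8544e-05

pH = 4.41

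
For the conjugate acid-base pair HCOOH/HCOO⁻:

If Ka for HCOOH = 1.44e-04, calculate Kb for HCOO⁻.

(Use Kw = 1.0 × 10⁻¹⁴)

For a conjugate pair Ka × Kb = Kw, so Kb = Kw/Ka = 1.0 × 10⁻¹⁴ / 1.44e-04 = 6.94e-11.

K_b = 6.94e-11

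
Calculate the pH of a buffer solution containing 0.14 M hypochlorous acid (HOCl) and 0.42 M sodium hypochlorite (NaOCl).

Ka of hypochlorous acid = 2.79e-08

pKa = -log(2.79e-08) = 7.55. pH = pKa + log([A⁻]/[HA]) = 7.55 + log(0.42/0.14)

pH = 8.03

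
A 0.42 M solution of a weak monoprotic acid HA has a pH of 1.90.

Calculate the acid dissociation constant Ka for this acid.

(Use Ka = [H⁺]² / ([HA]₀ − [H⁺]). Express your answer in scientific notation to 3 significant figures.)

[H⁺] = 10^(−pH) = 10^(−1.90) = 1.259e-02 M. For HA ⇌ H⁺ + A⁻, Ka = [H⁺][A⁻]/[HA] = [H⁺]² / ([HA]₀ − [H⁺]) = (1.259e-02)² / (0.42 − 1.259e-02) = 3.89e-04.

K_a = 3.89e-04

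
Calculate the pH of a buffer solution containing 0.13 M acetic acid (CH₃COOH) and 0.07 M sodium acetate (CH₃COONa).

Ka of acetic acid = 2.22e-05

pKa = -log(2.22e-05) = 4.65. pH = pKa + log([A⁻]/[HA]) = 4.65 + log(0.07/0.13)

pH = 4.38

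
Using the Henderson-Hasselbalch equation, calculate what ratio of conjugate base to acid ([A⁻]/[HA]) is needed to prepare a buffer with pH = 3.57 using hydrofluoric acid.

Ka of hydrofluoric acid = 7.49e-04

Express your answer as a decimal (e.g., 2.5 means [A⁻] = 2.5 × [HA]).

pKa = -log(7.49e-04) = 3.1255. pH = pKa + log([A⁻]/[HA]), so log([A⁻]/[HA]) = pH − pKa = 3.57 − 3.1255 = 0.4445. [A⁻]/[HA] = 10^(0.4445) = 2.78

[A⁻]/[HA] = 2.78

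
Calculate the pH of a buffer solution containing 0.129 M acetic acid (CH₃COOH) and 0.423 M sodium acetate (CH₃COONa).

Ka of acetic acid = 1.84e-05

pKa = -log(1.84e-05) = 4.74. pH = pKa + log([A⁻]/[HA]) = 4.74 + log(0.423/0.129)

pH = 5.25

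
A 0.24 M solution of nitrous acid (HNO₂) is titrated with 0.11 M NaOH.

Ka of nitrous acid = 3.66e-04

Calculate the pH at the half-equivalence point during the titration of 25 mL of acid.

At half-equivalence [HA] = [A⁻], so Henderson-Hasselbalch gives pH = pKa = -log(3.66e-04) = 3.44.

pH = pKa = 3.44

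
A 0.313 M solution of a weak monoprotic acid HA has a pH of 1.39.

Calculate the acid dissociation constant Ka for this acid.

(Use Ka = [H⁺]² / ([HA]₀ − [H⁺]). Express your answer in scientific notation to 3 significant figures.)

[H⁺] = 10^(−pH) = 10^(−1.39) = 4.074e-02 M. For HA ⇌ H⁺ + A⁻, Ka = [H⁺][A⁻]/[HA] = [H⁺]² / ([HA]₀ − [H⁺]) = (4.074e-02)² / (0.313 − 4.074e-02) = 6.10e-03.

K_a = 6.10e-03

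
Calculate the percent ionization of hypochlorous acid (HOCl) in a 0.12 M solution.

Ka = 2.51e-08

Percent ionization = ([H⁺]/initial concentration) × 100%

Using Ka equilibrium: x² + Ka×x - Ka×C = 0. Solving: [H⁺] = 5.4869e-05. Percent = (5.4869e-05/0.12) × 100

Percent ionization = 0.0457%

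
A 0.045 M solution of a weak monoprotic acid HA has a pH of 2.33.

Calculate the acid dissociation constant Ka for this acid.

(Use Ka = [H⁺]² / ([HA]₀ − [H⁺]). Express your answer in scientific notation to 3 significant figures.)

[H⁺] = 10^(−pH) = 10^(−2.33) = 4.677e-03 M. For HA ⇌ H⁺ + A⁻, Ka = [H⁺][A⁻]/[HA] = [H⁺]² / ([HA]₀ − [H⁺]) = (4.677e-03)² / (0.045 − 4.677e-03) = 5.43e-04.

K_a = 5.43e-04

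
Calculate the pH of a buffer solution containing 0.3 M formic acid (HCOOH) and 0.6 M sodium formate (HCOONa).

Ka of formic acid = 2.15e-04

pKa = -log(2.15e-04) = 3.67. pH = pKa + log([A⁻]/[HA]) = 3.67 + log(0.6/0.3)

pH = 3.97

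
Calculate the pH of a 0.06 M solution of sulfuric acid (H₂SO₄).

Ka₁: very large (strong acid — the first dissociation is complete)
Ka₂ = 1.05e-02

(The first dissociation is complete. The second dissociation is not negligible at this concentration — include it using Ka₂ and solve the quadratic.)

First dissociation is complete: [H⁺]₀ = [HSO₄⁻]₀ = C = 0.06 M. Second dissociation HSO₄⁻ ⇌ H⁺ + SO₄²⁻: let x = [SO₄²⁻]. Ka₂ = (C + x)·x / (C − x) = 1.05e-02 → x² + (C + Ka₂)·x − Ka₂·C = 0 → x² + 0.07050·x − 6.300e-04 = 0. x = (−0.07050 + √(0.07050² + 4 × 6.300e-04)) / 2 = 8.0231e-03 M. [H⁺] = C + x = 0.06 + 8.0231e-03 = 6.8023e-02 M. pH = -log(6.8023e-02) = 1.17.

pH = 1.17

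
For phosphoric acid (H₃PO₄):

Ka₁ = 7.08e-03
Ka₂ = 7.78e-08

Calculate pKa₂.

pKa₂ = -log(Ka₂) = -log(7.78e-08) = 7.11.

pK_{a2} = 7.11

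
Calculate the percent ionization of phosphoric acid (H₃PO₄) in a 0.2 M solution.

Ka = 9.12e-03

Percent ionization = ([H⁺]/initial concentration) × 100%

Using Ka equilibrium: x² + Ka×x - Ka×C = 0. Solving: [H⁺] = 3.8391e-02. Percent = (3.8391e-02/0.2) × 100

Percent ionization = 19.2%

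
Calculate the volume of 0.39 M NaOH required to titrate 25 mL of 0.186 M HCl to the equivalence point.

At equivalence: moles acid = moles base. moles HCl = 0.186 × 25/1000 = 0.00465 mol. V_base = moles / 0.39 × 1000 = 11.9 mL.

V_{base} = 11.9 mL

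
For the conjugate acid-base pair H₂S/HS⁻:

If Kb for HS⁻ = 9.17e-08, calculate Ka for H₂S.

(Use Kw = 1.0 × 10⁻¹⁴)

For a conjugate pair Ka × Kb = Kw, so Ka = Kw/Kb = 1.0 × 10⁻¹⁴ / 9.17e-08 = 1.09e-07.

K_a = 1.09e-07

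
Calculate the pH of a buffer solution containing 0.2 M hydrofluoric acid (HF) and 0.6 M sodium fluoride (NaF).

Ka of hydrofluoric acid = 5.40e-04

pKa = -log(5.40e-04) = 3.27. pH = pKa + log([A⁻]/[HA]) = 3.27 + log(0.6/0.2)

pH = 3.74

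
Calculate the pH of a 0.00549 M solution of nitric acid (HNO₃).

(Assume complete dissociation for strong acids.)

[H⁺] = 0.00549 M for strong acid. pH = -log[H⁺] = -log(0.00549)

pH = 2.26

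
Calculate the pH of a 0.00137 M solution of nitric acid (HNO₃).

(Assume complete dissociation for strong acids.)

[H⁺] = 0.00137 M for strong acid. pH = -log[H⁺] = -log(0.00137)

pH = 2.86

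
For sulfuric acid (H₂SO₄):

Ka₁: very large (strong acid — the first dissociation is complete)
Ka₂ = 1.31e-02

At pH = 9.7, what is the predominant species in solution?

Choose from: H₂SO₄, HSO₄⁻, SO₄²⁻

The first dissociation is complete, so H₂SO₄ itself is never the predominant species in water; pKa₂ = -log(1.31e-02) = 1.88. For a polyprotic acid the predominant species crosses at each pKa: below pKa_n the protonated form dominates, above it the deprotonated form does. At pH = 9.7, the predominant species is SO₄²⁻.

SO₄²⁻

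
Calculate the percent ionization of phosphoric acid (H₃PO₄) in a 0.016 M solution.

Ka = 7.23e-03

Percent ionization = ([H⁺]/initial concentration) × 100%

Using Ka equilibrium: x² + Ka×x - Ka×C = 0. Solving: [H⁺] = 7.7317e-03. Percent = (7.7317e-03/0.016) × 100

Percent ionization = 48.3%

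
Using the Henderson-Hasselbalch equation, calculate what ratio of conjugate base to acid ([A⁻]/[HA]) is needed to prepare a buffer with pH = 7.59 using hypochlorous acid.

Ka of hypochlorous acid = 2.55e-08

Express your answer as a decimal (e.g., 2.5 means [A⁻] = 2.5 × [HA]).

pKa = -log(2.55e-08) = 7.5935. pH = pKa + log([A⁻]/[HA]), so log([A⁻]/[HA]) = pH − pKa = 7.59 − 7.5935 = -0.0035. [A⁻]/[HA] = 10^(-0.0035) = 0.992

[A⁻]/[HA] = 0.992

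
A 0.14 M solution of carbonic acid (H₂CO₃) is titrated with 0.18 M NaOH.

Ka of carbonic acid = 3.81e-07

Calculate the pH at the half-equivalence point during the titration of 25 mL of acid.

At half-equivalence [HA] = [A⁻], so Henderson-Hasselbalch gives pH = pKa = -log(3.81e-07) = 6.42.

pH = pKa = 6.42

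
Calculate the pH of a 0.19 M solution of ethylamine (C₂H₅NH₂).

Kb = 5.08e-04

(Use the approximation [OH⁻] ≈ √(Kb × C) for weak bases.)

[OH⁻] = √(Kb × C) = √(5.08e-04 × 0.19) = 9.8245e-03. pOH = 2.01, pH = 14 - pOH

pH = 11.99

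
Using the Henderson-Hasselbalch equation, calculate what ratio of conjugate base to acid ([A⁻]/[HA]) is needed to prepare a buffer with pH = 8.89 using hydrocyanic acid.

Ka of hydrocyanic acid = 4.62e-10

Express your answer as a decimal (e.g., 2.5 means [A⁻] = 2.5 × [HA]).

pKa = -log(4.62e-10) = 9.3354. pH = pKa + log([A⁻]/[HA]), so log([A⁻]/[HA]) = pH − pKa = 8.89 − 9.3354 = -0.4454. [A⁻]/[HA] = 10^(-0.4454) = 0.359

[A⁻]/[HA] = 0.359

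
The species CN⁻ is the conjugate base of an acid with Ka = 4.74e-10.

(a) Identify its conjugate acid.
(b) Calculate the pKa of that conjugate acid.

(a) The conjugate acid is formed by adding one H⁺ to CN⁻, giving HCN. (b) pKa = -log(Ka) = -log(4.74e-10) = 9.32.

Conjugate acid: HCN; pK_a = 9.32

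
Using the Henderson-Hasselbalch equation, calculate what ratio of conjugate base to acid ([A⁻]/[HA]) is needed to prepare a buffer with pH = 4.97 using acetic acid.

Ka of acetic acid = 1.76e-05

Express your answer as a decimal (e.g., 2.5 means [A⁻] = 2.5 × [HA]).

pKa = -log(1.76e-05) = 4.7545. pH = pKa + log([A⁻]/[HA]), so log([A⁻]/[HA]) = pH − pKa = 4.97 − 4.7545 = 0.2155. [A⁻]/[HA] = 10^(0.2155) = 1.64

[A⁻]/[HA] = 1.64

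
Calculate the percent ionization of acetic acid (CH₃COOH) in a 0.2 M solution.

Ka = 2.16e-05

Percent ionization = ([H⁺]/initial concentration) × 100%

Using Ka equilibrium: x² + Ka×x - Ka×C = 0. Solving: [H⁺] = 2.0677e-03. Percent = (2.0677e-03/0.2) × 100

Percent ionization = 1.03%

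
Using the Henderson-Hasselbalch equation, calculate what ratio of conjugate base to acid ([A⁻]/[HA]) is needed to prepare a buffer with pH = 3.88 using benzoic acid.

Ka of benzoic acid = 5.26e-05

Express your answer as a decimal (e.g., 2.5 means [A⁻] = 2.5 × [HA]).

pKa = -log(5.26e-05) = 4.2790. pH = pKa + log([A⁻]/[HA]), so log([A⁻]/[HA]) = pH − pKa = 3.88 − 4.2790 = -0.3990. [A⁻]/[HA] = 10^(-0.3990) = 0.399

[A⁻]/[HA] = 0.399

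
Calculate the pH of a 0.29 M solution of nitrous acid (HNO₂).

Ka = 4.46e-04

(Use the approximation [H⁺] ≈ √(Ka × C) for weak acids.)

[H⁺] = √(Ka × C) = √(4.46e-04 × 0.29) = 1.1373e-02. pH = -log(1.1373e-02)

pH = 1.94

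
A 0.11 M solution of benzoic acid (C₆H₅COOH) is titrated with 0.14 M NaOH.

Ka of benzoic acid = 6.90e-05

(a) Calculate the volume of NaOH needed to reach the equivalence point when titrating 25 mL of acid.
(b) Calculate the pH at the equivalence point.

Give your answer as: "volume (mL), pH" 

moles acid = 0.11 × 25/1000 = 0.00275 mol; V_base = moles/0.14 × 1000 = 19.6 mL. At equivalence only the conjugate base is present: [A⁻] = 0.00275/0.045 = 6.1600e-02 M. Kb = Kw/Ka = 1.45e-10; [OH⁻] = √(Kb × [A⁻]) = 2.9879e-06; pOH = 5.52; pH = 14 - pOH = 8.48.

V = 19.6 mL, pH = 8.48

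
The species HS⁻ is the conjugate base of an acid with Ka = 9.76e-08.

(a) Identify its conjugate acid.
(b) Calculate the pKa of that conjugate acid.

(a) The conjugate acid is formed by adding one H⁺ to HS⁻, giving H₂S. (b) pKa = -log(Ka) = -log(9.76e-08) = 7.01.

Conjugate acid: H₂S; pK_a = 7.01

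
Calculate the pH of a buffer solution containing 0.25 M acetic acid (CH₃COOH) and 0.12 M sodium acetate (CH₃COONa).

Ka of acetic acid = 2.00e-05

pKa = -log(2.00e-05) = 4.70. pH = pKa + log([A⁻]/[HA]) = 4.70 + log(0.12/0.25)

pH = 4.38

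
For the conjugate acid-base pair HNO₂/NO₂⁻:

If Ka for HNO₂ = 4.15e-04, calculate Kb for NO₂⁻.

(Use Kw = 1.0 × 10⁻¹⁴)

For a conjugate pair Ka × Kb = Kw, so Kb = Kw/Ka = 1.0 × 10⁻¹⁴ / 4.15e-04 = 2.41e-11.

K_b = 2.41e-11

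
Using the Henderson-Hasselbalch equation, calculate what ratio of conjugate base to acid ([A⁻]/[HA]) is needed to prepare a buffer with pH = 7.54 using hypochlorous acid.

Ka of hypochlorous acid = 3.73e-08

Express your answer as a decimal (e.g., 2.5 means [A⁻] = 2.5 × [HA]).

pKa = -log(3.73e-08) = 7.4283. pH = pKa + log([A⁻]/[HA]), so log([A⁻]/[HA]) = pH − pKa = 7.54 − 7.4283 = 0.1117. [A⁻]/[HA] = 10^(0.1117) = 1.29

[A⁻]/[HA] = 1.29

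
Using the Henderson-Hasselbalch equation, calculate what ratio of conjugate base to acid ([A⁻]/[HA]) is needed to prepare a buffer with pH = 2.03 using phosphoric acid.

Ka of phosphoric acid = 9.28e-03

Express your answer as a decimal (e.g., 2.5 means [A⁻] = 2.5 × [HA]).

pKa = -log(9.28e-03) = 2.0325. pH = pKa + log([A⁻]/[HA]), so log([A⁻]/[HA]) = pH − pKa = 2.03 − 2.0325 = -0.0025. [A⁻]/[HA] = 10^(-0.0025) = 0.994

[A⁻]/[HA] = 0.994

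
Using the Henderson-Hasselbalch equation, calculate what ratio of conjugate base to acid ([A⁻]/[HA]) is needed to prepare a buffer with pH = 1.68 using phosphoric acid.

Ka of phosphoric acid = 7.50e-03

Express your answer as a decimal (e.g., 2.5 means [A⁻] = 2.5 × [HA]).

pKa = -log(7.50e-03) = 2.1249. pH = pKa + log([A⁻]/[HA]), so log([A⁻]/[HA]) = pH − pKa = 1.68 − 2.1249 = -0.4449. [A⁻]/[HA] = 10^(-0.4449) = 0.359

[A⁻]/[HA] = 0.359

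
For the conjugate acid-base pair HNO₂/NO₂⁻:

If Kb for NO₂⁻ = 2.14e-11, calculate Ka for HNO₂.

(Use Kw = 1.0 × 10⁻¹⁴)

For a conjugate pair Ka × Kb = Kw, so Ka = Kw/Kb = 1.0 × 10⁻¹⁴ / 2.14e-11 = 4.67e-04.

K_a = 4.67e-04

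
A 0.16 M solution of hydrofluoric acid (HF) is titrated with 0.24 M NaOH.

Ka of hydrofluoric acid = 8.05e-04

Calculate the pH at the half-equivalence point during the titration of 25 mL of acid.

At half-equivalence [HA] = [A⁻], so Henderson-Hasselbalch gives pH = pKa = -log(8.05e-04) = 3.09.

pH = pKa = 3.09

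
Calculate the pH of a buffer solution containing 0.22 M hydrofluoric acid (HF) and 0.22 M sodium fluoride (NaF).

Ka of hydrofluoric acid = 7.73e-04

pKa = -log(7.73e-04) = 3.11. pH = pKa + log([A⁻]/[HA]) = 3.11 + log(0.22/0.22)

pH = 3.11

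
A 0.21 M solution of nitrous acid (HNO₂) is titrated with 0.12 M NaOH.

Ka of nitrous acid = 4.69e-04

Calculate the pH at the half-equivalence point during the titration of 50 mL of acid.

At half-equivalence [HA] = [A⁻], so Henderson-Hasselbalch gives pH = pKa = -log(4.69e-04) = 3.33.

pH = pKa = 3.33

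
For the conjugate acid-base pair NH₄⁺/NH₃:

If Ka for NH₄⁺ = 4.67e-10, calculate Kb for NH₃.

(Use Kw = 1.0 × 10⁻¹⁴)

For a conjugate pair Ka × Kb = Kw, so Kb = Kw/Ka = 1.0 × 10⁻¹⁴ / 4.67e-10 = 2.14e-05.

K_b = 2.14e-05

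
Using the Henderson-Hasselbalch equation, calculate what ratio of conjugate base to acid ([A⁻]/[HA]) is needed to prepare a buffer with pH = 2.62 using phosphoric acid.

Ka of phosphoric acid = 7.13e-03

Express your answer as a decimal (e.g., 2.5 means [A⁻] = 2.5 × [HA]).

pKa = -log(7.13e-03) = 2.1469. pH = pKa + log([A⁻]/[HA]), so log([A⁻]/[HA]) = pH − pKa = 2.62 − 2.1469 = 0.4731. [A⁻]/[HA] = 10^(0.4731) = 2.97

[A⁻]/[HA] = 2.97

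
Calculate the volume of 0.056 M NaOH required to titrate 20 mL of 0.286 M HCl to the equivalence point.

At equivalence: moles acid = moles base. moles HCl = 0.286 × 20/1000 = 0.00572 mol. V_base = moles / 0.056 × 1000 = 102.1 mL.

V_{base} = 102.1 mL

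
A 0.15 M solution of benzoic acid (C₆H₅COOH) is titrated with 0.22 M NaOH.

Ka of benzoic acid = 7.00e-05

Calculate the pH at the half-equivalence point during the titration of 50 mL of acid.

At half-equivalence [HA] = [A⁻], so Henderson-Hasselbalch gives pH = pKa = -log(7.00e-05) = 4.15.

pH = pKa = 4.15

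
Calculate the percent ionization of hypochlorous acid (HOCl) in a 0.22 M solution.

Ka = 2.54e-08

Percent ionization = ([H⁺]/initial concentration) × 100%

Using Ka equilibrium: x² + Ka×x - Ka×C = 0. Solving: [H⁺] = 7.4740e-05. Percent = (7.4740e-05/0.22) × 100

Percent ionization = 0.034%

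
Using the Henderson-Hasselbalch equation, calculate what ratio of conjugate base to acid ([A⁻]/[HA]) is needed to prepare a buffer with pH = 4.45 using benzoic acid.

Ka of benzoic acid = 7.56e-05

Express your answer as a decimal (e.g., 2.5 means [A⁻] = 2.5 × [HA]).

pKa = -log(7.56e-05) = 4.1215. pH = pKa + log([A⁻]/[HA]), so log([A⁻]/[HA]) = pH − pKa = 4.45 − 4.1215 = 0.3285. [A⁻]/[HA] = 10^(0.3285) = 2.13

[A⁻]/[HA] = 2.13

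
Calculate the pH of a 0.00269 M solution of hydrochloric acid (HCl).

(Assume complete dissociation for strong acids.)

[H⁺] = 0.00269 M for strong acid. pH = -log[H⁺] = -log(0.00269)

pH = 2.57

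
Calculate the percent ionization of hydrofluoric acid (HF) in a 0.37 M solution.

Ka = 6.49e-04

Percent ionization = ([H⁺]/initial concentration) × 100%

Using Ka equilibrium: x² + Ka×x - Ka×C = 0. Solving: [H⁺] = 1.5175e-02. Percent = (1.5175e-02/0.37) × 100

Percent ionization = 4.1%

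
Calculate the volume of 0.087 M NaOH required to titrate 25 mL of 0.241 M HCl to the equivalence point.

At equivalence: moles acid = moles base. moles HCl = 0.241 × 25/1000 = 0.006025 mol. V_base = moles / 0.087 × 1000 = 69.3 mL.

V_{base} = 69.3 mL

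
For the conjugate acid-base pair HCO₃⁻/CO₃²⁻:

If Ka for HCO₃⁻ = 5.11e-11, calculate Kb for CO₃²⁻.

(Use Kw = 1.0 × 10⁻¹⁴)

For a conjugate pair Ka × Kb = Kw, so Kb = Kw/Ka = 1.0 × 10⁻¹⁴ / 5.11e-11 = 1.96e-04.

K_b = 1.96e-04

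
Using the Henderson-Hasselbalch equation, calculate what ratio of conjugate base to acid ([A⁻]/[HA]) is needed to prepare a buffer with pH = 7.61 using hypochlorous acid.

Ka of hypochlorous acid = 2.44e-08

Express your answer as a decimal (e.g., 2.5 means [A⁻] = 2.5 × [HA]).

pKa = -log(2.44e-08) = 7.6126. pH = pKa + log([A⁻]/[HA]), so log([A⁻]/[HA]) = pH − pKa = 7.61 − 7.6126 = -0.0026. [A⁻]/[HA] = 10^(-0.0026) = 0.994

[A⁻]/[HA] = 0.994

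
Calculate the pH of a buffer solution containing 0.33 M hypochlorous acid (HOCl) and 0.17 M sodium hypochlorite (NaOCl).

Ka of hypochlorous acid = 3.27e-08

pKa = -log(3.27e-08) = 7.49. pH = pKa + log([A⁻]/[HA]) = 7.49 + log(0.17/0.33)

pH = 7.20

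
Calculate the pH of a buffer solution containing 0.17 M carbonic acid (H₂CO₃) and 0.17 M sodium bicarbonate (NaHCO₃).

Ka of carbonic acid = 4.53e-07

pKa = -log(4.53e-07) = 6.34. pH = pKa + log([A⁻]/[HA]) = 6.34 + log(0.17/0.17)

pH = 6.34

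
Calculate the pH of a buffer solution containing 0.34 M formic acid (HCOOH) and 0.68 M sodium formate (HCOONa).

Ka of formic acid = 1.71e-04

pKa = -log(1.71e-04) = 3.77. pH = pKa + log([A⁻]/[HA]) = 3.77 + log(0.68/0.34)

pH = 4.07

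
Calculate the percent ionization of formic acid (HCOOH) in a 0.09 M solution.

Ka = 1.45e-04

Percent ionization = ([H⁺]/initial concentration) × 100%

Using Ka equilibrium: x² + Ka×x - Ka×C = 0. Solving: [H⁺] = 3.5407e-03. Percent = (3.5407e-03/0.09) × 100

Percent ionization = 3.93%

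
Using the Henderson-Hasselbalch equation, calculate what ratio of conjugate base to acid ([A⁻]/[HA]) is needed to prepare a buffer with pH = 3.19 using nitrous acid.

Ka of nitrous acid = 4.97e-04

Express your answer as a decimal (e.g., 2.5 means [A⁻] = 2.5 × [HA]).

pKa = -log(4.97e-04) = 3.3036. pH = pKa + log([A⁻]/[HA]), so log([A⁻]/[HA]) = pH − pKa = 3.19 − 3.3036 = -0.1136. [A⁻]/[HA] = 10^(-0.1136) = 0.770

[A⁻]/[HA] = 0.770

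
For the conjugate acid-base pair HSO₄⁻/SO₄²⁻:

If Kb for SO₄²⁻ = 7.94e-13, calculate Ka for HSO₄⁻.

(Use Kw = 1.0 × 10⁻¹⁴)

For a conjugate pair Ka × Kb = Kw, so Ka = Kw/Kb = 1.0 × 10⁻¹⁴ / 7.94e-13 = 1.26e-02.

K_a = 1.26e-02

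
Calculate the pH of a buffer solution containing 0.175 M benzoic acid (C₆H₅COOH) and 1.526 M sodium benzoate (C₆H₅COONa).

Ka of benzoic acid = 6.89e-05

pKa = -log(6.89e-05) = 4.16. pH = pKa + log([A⁻]/[HA]) = 4.16 + log(1.526/0.175)

pH = 5.10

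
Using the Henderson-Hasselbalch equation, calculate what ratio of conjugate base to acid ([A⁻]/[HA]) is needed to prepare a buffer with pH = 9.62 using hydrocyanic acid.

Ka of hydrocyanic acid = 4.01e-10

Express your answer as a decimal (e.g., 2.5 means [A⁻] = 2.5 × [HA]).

pKa = -log(4.01e-10) = 9.3969. pH = pKa + log([A⁻]/[HA]), so log([A⁻]/[HA]) = pH − pKa = 9.62 − 9.3969 = 0.2231. [A⁻]/[HA] = 10^(0.2231) = 1.67

[A⁻]/[HA] = 1.67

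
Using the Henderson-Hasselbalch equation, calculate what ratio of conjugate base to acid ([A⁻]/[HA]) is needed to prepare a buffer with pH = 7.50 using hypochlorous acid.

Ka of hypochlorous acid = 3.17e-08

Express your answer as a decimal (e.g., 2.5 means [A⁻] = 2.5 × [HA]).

pKa = -log(3.17e-08) = 7.4989. pH = pKa + log([A⁻]/[HA]), so log([A⁻]/[HA]) = pH − pKa = 7.50 − 7.4989 = 0.0011. [A⁻]/[HA] = 10^(0.0011) = 1.00

[A⁻]/[HA] = 1.00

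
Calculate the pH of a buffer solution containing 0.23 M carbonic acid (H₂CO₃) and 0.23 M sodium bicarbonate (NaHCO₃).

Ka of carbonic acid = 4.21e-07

pKa = -log(4.21e-07) = 6.38. pH = pKa + log([A⁻]/[HA]) = 6.38 + log(0.23/0.23)

pH = 6.38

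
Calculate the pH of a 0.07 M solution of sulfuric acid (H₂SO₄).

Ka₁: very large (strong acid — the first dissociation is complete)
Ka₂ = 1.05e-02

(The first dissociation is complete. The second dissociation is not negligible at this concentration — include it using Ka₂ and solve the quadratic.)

First dissociation is complete: [H⁺]₀ = [HSO₄⁻]₀ = C = 0.07 M. Second dissociation HSO₄⁻ ⇌ H⁺ + SO₄²⁻: let x = [SO₄²⁻]. Ka₂ = (C + x)·x / (C − x) = 1.05e-02 → x² + (C + Ka₂)·x − Ka₂·C = 0 → x² + 0.08050·x − 7.350e-04 = 0. x = (−0.08050 + √(0.08050² + 4 × 7.350e-04)) / 2 = 8.2790e-03 M. [H⁺] = C + x = 0.07 + 8.2790e-03 = 7.8279e-02 M. pH = -log(7.8279e-02) = 1.11.

pH = 1.11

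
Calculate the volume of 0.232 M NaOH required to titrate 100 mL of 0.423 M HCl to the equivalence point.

At equivalence: moles acid = moles base. moles HCl = 0.423 × 100/1000 = 0.0423 mol. V_base = moles / 0.232 × 1000 = 182.3 mL.

V_{base} = 182.3 mL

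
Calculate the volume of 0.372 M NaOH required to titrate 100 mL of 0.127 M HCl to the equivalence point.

At equivalence: moles acid = moles base. moles HCl = 0.127 × 100/1000 = 0.0127 mol. V_base = moles / 0.372 × 1000 = 34.1 mL.

V_{base} = 34.1 mL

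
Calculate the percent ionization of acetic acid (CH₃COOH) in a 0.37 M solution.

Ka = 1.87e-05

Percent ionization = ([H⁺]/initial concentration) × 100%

Using Ka equilibrium: x² + Ka×x - Ka×C = 0. Solving: [H⁺] = 2.6211e-03. Percent = (2.6211e-03/0.37) × 100

Percent ionization = 0.708%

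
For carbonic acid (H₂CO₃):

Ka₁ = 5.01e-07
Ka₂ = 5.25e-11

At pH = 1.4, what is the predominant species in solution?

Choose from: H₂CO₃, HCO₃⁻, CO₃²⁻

pKa₁ = 6.30, pKa₂ = 10.28. For a polyprotic acid the predominant species crosses at each pKa: below pKa_n the protonated form dominates, above it the deprotonated form does. At pH = 1.4, the predominant species is H₂CO₃.

H₂CO₃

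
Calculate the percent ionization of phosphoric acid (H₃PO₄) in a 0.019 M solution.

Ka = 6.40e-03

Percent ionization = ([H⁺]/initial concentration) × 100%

Using Ka equilibrium: x² + Ka×x - Ka×C = 0. Solving: [H⁺] = 8.2822e-03. Percent = (8.2822e-03/0.019) × 100

Percent ionization = 43.6%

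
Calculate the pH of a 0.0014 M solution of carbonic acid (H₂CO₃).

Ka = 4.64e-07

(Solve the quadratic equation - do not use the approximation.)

x² + Ka×x - Ka×C = 0. Using quadratic formula: [H⁺] = 2.5256e-05

pH = 4.60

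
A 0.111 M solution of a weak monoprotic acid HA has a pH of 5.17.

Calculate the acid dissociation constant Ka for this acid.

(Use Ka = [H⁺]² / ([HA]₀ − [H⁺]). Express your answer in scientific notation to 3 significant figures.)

[H⁺] = 10^(−pH) = 10^(−5.17) = 6.761e-06 M. For HA ⇌ H⁺ + A⁻, Ka = [H⁺][A⁻]/[HA] = [H⁺]² / ([HA]₀ − [H⁺]) = (6.761e-06)² / (0.111 − 6.761e-06) = 4.12e-10.

K_a = 4.12e-10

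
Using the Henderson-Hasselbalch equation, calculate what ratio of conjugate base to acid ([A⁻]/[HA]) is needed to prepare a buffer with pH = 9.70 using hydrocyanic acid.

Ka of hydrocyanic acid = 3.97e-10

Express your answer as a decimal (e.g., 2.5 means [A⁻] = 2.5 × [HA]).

pKa = -log(3.97e-10) = 9.4012. pH = pKa + log([A⁻]/[HA]), so log([A⁻]/[HA]) = pH − pKa = 9.70 − 9.4012 = 0.2988. [A⁻]/[HA] = 10^(0.2988) = 1.99

[A⁻]/[HA] = 1.99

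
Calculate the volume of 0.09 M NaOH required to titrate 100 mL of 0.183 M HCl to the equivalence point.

At equivalence: moles acid = moles base. moles HCl = 0.183 × 100/1000 = 0.0183 mol. V_base = moles / 0.09 × 1000 = 203.3 mL.

V_{base} = 203.3 mL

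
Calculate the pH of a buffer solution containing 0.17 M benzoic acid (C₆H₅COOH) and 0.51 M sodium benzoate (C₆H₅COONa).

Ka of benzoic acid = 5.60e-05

pKa = -log(5.60e-05) = 4.25. pH = pKa + log([A⁻]/[HA]) = 4.25 + log(0.51/0.17)

pH = 4.73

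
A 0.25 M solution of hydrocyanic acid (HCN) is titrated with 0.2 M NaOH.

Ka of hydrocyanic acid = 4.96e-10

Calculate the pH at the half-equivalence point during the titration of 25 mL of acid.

At half-equivalence [HA] = [A⁻], so Henderson-Hasselbalch gives pH = pKa = -log(4.96e-10) = 9.30.

pH = pKa = 9.30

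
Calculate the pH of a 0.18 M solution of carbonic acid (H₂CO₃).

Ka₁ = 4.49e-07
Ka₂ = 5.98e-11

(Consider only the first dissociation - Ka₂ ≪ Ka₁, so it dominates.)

First dissociation dominates. From Ka₁ = [H⁺][HA⁻]/[H₂A], x² + Ka₁·x − Ka₁·C = 0 with C = 0.18 M and Ka₁ = 4.49e-07. Solving: [H⁺] = (−Ka₁ + √(Ka₁² + 4·Ka₁·C)) / 2 = 2.8406e-04 M. pH = -log(2.8406e-04) = 3.55.

pH = 3.55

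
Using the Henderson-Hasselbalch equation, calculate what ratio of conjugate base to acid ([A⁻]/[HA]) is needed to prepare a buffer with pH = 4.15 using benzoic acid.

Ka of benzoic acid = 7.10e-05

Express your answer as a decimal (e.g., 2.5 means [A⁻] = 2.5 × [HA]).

pKa = -log(7.10e-05) = 4.1487. pH = pKa + log([A⁻]/[HA]), so log([A⁻]/[HA]) = pH − pKa = 4.15 − 4.1487 = 0.0013. [A⁻]/[HA] = 10^(0.0013) = 1.00

[A⁻]/[HA] = 1.00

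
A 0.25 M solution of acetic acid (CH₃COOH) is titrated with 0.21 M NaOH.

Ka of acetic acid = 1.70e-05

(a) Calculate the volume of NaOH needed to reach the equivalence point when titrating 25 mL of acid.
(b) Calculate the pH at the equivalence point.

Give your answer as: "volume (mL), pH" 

moles acid = 0.25 × 25/1000 = 0.00625 mol; V_base = moles/0.21 × 1000 = 29.8 mL. At equivalence only the conjugate base is present: [A⁻] = 0.00625/0.055 = 1.1413e-01 M. Kb = Kw/Ka = 5.88e-10; [OH⁻] = √(Kb × [A⁻]) = 8.1936e-06; pOH = 5.09; pH = 14 - pOH = 8.91.

V = 29.8 mL, pH = 8.91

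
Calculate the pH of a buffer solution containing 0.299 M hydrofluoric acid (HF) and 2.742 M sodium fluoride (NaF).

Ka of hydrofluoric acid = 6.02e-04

pKa = -log(6.02e-04) = 3.22. pH = pKa + log([A⁻]/[HA]) = 3.22 + log(2.742/0.299)

pH = 4.18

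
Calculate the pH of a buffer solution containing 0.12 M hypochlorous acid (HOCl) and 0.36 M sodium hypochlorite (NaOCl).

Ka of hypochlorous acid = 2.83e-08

pKa = -log(2.83e-08) = 7.55. pH = pKa + log([A⁻]/[HA]) = 7.55 + log(0.36/0.12)

pH = 8.03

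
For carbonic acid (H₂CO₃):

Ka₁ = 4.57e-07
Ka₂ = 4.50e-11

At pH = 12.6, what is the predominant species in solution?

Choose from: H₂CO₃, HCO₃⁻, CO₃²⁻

pKa₁ = 6.34, pKa₂ = 10.35. For a polyprotic acid the predominant species crosses at each pKa: below pKa_n the protonated form dominates, above it the deprotonated form does. At pH = 12.6, the predominant species is CO₃²⁻.

CO₃²⁻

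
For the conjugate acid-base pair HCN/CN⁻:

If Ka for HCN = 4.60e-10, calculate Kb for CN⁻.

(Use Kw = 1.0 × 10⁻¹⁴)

For a conjugate pair Ka × Kb = Kw, so Kb = Kw/Ka = 1.0 × 10⁻¹⁴ / 4.60e-10 = 2.17e-05.

K_b = 2.17e-05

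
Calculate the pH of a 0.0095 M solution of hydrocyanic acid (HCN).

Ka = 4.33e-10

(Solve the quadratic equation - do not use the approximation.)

x² + Ka×x - Ka×C = 0. Using quadratic formula: [H⁺] = 2.0280e-06

pH = 5.69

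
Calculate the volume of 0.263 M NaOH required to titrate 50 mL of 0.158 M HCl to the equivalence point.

At equivalence: moles acid = moles base. moles HCl = 0.158 × 50/1000 = 0.0079 mol. V_base = moles / 0.263 × 1000 = 30.0 mL.

V_{base} = 30.0 mL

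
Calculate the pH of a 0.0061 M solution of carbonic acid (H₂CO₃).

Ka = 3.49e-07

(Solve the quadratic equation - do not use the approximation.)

x² + Ka×x - Ka×C = 0. Using quadratic formula: [H⁺] = 4.5966e-05

pH = 4.34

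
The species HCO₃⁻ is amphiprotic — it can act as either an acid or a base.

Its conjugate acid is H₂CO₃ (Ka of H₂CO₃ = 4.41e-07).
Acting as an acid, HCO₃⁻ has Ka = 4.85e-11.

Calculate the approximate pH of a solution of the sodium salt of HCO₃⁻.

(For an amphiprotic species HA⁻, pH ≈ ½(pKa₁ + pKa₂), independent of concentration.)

pKa₁ = -log(4.41e-07) = 6.36; pKa₂ = -log(4.85e-11) = 10.31. For an amphiprotic species, pH ≈ ½(pKa₁ + pKa₂) = ½(6.36 + 10.31) = 8.33.

pH = 8.33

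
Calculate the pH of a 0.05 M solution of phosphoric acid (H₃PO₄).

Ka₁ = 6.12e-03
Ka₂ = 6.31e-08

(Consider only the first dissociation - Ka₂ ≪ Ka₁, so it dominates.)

First dissociation dominates. From Ka₁ = [H⁺][HA⁻]/[H₂A], x² + Ka₁·x − Ka₁·C = 0 with C = 0.05 M and Ka₁ = 6.12e-03. Solving: [H⁺] = (−Ka₁ + √(Ka₁² + 4·Ka₁·C)) / 2 = 1.4698e-02 M. pH = -log(1.4698e-02) = 1.83.

pH = 1.83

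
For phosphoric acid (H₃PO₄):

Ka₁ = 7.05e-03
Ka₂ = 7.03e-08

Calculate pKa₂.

pKa₂ = -log(Ka₂) = -log(7.03e-08) = 7.15.

pK_{a2} = 7.15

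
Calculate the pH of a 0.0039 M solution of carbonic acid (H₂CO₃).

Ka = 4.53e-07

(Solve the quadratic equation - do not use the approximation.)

x² + Ka×x - Ka×C = 0. Using quadratic formula: [H⁺] = 4.1806e-05

pH = 4.38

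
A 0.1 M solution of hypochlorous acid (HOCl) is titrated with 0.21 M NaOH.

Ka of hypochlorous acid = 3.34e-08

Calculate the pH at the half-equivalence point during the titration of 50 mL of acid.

At half-equivalence [HA] = [A⁻], so Henderson-Hasselbalch gives pH = pKa = -log(3.34e-08) = 7.48.

pH = pKa = 7.48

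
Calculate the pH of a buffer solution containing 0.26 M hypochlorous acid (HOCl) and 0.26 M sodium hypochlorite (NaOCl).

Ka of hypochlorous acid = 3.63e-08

pKa = -log(3.63e-08) = 7.44. pH = pKa + log([A⁻]/[HA]) = 7.44 + log(0.26/0.26)

pH = 7.44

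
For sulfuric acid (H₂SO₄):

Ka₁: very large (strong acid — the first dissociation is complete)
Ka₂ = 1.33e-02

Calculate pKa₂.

pKa₂ = -log(Ka₂) = -log(1.33e-02) = 1.88.

pK_{a2} = 1.88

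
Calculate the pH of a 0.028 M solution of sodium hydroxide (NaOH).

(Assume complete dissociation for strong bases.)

[OH⁻] = 0.028 M for strong base. pOH = -log[OH⁻] = 1.55, pH = 14 - pOH

pH = 12.45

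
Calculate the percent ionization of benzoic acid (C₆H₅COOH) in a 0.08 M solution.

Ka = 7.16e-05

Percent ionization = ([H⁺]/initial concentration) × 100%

Using Ka equilibrium: x² + Ka×x - Ka×C = 0. Solving: [H⁺] = 2.3578e-03. Percent = (2.3578e-03/0.08) × 100

Percent ionization = 2.95%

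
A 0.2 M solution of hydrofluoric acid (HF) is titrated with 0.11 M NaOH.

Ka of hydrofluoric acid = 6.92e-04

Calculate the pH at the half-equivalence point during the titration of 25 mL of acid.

At half-equivalence [HA] = [A⁻], so Henderson-Hasselbalch gives pH = pKa = -log(6.92e-04) = 3.16.

pH = pKa = 3.16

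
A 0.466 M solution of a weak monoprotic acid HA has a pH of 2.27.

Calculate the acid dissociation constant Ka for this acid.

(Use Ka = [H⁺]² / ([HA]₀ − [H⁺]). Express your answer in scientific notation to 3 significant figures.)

[H⁺] = 10^(−pH) = 10^(−2.27) = 5.370e-03 M. For HA ⇌ H⁺ + A⁻, Ka = [H⁺][A⁻]/[HA] = [H⁺]² / ([HA]₀ − [H⁺]) = (5.370e-03)² / (0.466 − 5.370e-03) = 6.26e-05.

K_a = 6.26e-05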